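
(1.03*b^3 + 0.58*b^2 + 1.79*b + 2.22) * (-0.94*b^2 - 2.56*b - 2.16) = -0.9682*b^5 - 3.182*b^4 - 5.3922*b^3 - 7.922*b^2 - 9.5496*b - 4.7952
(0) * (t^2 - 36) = 0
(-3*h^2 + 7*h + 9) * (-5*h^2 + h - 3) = 15*h^4 - 38*h^3 - 29*h^2 - 12*h - 27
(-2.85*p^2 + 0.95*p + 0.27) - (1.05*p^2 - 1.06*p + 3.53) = -3.9*p^2 + 2.01*p - 3.26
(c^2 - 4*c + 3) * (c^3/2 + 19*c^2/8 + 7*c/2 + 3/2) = c^5/2 + 3*c^4/8 - 9*c^3/2 - 43*c^2/8 + 9*c/2 + 9/2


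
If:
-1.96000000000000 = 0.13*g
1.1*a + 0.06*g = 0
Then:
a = 0.82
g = -15.08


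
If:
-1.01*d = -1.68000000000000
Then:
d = 1.66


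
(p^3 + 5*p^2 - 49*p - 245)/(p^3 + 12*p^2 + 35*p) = (p - 7)/p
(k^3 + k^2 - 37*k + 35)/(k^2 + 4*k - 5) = (k^2 + 2*k - 35)/(k + 5)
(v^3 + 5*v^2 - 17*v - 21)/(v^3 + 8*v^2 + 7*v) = (v - 3)/v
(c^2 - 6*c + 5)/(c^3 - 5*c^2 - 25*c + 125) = (c - 1)/(c^2 - 25)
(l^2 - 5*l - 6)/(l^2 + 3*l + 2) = (l - 6)/(l + 2)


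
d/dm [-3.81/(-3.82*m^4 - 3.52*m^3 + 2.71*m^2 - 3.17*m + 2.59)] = (-58.2168*m^3 - 40.2336*m^2 + 20.6502*m - 12.0777)/(3.82*m^4 + 3.52*m^3 - 2.71*m^2 + 3.17*m - 2.59)^2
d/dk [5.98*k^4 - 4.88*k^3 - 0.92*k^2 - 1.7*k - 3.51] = 23.92*k^3 - 14.64*k^2 - 1.84*k - 1.7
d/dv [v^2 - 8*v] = 2*v - 8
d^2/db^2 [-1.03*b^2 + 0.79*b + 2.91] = -2.06000000000000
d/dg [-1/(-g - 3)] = -1/(g + 3)^2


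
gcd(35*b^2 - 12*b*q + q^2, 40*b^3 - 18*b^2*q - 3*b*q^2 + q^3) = -5*b + q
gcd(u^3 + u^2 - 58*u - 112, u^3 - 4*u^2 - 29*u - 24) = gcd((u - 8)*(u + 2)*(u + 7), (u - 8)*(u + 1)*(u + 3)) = u - 8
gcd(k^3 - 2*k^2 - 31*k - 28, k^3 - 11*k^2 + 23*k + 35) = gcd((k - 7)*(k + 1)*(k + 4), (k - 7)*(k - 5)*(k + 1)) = k^2 - 6*k - 7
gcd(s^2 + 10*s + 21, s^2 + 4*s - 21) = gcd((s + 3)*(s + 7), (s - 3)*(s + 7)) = s + 7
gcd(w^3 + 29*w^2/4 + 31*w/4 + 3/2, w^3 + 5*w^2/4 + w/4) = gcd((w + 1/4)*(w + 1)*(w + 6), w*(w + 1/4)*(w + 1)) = w^2 + 5*w/4 + 1/4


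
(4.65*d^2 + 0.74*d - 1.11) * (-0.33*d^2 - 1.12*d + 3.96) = -1.5345*d^4 - 5.4522*d^3 + 17.9515*d^2 + 4.1736*d - 4.3956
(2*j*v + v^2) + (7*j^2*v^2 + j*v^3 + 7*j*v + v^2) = 7*j^2*v^2 + j*v^3 + 9*j*v + 2*v^2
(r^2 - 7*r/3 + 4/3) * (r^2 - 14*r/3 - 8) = r^4 - 7*r^3 + 38*r^2/9 + 112*r/9 - 32/3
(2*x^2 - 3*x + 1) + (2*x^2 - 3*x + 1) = 4*x^2 - 6*x + 2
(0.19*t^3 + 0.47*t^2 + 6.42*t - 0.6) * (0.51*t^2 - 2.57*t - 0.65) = 0.0969*t^5 - 0.2486*t^4 + 1.9428*t^3 - 17.1109*t^2 - 2.631*t + 0.39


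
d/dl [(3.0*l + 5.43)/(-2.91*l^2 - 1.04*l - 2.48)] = (8.73*l^2 + 31.6026*l - 1.7928)/(8.4681*l^4 + 6.0528*l^3 + 15.5152*l^2 + 5.1584*l + 6.1504)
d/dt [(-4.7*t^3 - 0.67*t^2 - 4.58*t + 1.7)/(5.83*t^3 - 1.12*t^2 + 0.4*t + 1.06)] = (1.4210854715202e-14*t^5 + 9.1701*t^4 + 49.6428*t^3 - 50.0766*t^2 + 2.3876*t - 5.5348)/(33.9889*t^6 - 13.0592*t^5 + 5.9184*t^4 + 11.4636*t^3 - 2.2144*t^2 + 0.848*t + 1.1236)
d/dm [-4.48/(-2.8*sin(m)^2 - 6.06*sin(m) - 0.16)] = -(25.088*sin(m) + 27.1488)*cos(m)/(2.8*sin(m)^2 + 6.06*sin(m) + 0.16)^2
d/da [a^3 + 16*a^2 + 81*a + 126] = 3*a^2 + 32*a + 81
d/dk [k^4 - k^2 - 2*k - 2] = 4*k^3 - 2*k - 2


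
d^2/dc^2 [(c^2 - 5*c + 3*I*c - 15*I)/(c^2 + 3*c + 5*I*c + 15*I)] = (c^3*(-16 - 4*I) - 180*I*c^2 + c*(720 + 180*I) - 480 + 1380*I)/(c^6 + c^5*(9 + 15*I) + c^4*(-48 + 135*I) + c^3*(-648 + 280*I) + c^2*(-2025 - 720*I) + c*(-2025 - 3375*I) - 3375*I)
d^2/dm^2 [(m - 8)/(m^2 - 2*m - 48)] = 2/(m^3 + 18*m^2 + 108*m + 216)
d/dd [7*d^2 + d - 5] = 14*d + 1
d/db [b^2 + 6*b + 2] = 2*b + 6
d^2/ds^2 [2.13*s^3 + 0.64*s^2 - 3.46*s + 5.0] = 12.78*s + 1.28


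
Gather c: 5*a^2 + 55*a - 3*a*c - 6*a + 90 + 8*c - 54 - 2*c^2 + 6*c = 5*a^2 + 49*a - 2*c^2 + c*(14 - 3*a) + 36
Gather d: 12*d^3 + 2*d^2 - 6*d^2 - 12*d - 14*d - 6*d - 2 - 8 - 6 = 12*d^3 - 4*d^2 - 32*d - 16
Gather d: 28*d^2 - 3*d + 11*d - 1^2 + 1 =28*d^2 + 8*d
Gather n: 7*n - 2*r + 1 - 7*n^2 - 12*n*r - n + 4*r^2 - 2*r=-7*n^2 + n*(6 - 12*r) + 4*r^2 - 4*r + 1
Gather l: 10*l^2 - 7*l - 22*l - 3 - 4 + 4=10*l^2 - 29*l - 3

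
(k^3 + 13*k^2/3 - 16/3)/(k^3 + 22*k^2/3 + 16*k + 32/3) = (k - 1)/(k + 2)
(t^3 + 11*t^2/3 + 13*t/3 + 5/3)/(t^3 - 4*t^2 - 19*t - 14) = (3*t^2 + 8*t + 5)/(3*(t^2 - 5*t - 14))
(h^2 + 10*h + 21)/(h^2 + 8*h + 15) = (h + 7)/(h + 5)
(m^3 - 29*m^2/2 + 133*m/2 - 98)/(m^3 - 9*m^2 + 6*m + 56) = (m - 7/2)/(m + 2)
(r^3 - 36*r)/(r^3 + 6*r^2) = (r - 6)/r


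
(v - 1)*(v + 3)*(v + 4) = v^3 + 6*v^2 + 5*v - 12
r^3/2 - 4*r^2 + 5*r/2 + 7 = (r/2 + 1/2)*(r - 7)*(r - 2)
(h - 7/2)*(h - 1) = h^2 - 9*h/2 + 7/2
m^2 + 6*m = m*(m + 6)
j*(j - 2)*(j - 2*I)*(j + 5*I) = j^4 - 2*j^3 + 3*I*j^3 + 10*j^2 - 6*I*j^2 - 20*j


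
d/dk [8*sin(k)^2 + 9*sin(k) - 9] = (16*sin(k) + 9)*cos(k)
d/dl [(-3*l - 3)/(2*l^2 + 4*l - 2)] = 3*(-l^2 - 2*l + 2*(l + 1)^2 + 1)/(2*(l^2 + 2*l - 1)^2)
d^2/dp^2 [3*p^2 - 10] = 6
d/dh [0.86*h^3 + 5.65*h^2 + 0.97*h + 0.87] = 2.58*h^2 + 11.3*h + 0.97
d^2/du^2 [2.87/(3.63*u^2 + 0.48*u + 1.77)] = (-75.635406*u^2 - 10.001376*u + 2.87*(7.26*u + 0.48)*(14.52*u + 0.96) - 36.880074)/(3.63*u^2 + 0.48*u + 1.77)^3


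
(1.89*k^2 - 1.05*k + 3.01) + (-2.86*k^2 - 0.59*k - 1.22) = -0.97*k^2 - 1.64*k + 1.79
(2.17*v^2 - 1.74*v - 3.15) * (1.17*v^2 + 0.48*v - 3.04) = 2.5389*v^4 - 0.9942*v^3 - 11.1175*v^2 + 3.7776*v + 9.576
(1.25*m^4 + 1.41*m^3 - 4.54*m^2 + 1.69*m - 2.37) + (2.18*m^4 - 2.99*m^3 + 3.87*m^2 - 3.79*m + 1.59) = 3.43*m^4 - 1.58*m^3 - 0.67*m^2 - 2.1*m - 0.78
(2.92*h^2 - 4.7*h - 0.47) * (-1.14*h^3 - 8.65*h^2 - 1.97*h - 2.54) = -3.3288*h^5 - 19.9*h^4 + 35.4384*h^3 + 5.9077*h^2 + 12.8639*h + 1.1938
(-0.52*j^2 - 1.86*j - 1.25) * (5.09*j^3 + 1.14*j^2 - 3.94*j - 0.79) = -2.6468*j^5 - 10.0602*j^4 - 6.4341*j^3 + 6.3142*j^2 + 6.3944*j + 0.9875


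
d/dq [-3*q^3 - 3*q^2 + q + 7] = -9*q^2 - 6*q + 1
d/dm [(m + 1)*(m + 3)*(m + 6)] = 3*m^2 + 20*m + 27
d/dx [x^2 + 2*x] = 2*x + 2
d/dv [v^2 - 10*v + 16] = 2*v - 10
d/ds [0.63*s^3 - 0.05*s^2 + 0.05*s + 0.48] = 1.89*s^2 - 0.1*s + 0.05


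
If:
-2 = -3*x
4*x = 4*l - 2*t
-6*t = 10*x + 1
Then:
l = 1/36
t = -23/18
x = 2/3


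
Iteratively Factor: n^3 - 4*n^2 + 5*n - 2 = (n - 2)*(n^2 - 2*n + 1) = (n - 2)*(n - 1)*(n - 1)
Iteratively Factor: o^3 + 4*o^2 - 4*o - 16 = (o + 4)*(o^2 - 4) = (o + 2)*(o + 4)*(o - 2)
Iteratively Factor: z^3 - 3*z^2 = (z - 3)*(z^2) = z*(z - 3)*(z)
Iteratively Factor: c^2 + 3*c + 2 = (c + 1)*(c + 2)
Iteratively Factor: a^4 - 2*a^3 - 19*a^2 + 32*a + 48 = (a - 4)*(a^3 + 2*a^2 - 11*a - 12) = (a - 4)*(a + 4)*(a^2 - 2*a - 3) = (a - 4)*(a + 1)*(a + 4)*(a - 3)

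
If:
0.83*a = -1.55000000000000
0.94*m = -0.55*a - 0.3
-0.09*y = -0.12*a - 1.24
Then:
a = -1.87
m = 0.77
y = 11.29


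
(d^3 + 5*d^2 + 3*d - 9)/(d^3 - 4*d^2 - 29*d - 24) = (d^2 + 2*d - 3)/(d^2 - 7*d - 8)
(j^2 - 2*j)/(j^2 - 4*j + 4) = j/(j - 2)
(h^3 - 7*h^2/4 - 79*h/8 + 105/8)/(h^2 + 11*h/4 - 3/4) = (8*h^2 - 38*h + 35)/(2*(4*h - 1))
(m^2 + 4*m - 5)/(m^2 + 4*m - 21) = (m^2 + 4*m - 5)/(m^2 + 4*m - 21)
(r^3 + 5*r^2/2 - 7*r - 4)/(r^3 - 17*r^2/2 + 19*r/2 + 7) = (r + 4)/(r - 7)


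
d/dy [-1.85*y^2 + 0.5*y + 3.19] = 0.5 - 3.7*y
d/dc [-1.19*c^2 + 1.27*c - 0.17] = 1.27 - 2.38*c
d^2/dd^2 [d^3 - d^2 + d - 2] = 6*d - 2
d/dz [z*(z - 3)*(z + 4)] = 3*z^2 + 2*z - 12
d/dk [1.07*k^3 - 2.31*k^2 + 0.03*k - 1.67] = 3.21*k^2 - 4.62*k + 0.03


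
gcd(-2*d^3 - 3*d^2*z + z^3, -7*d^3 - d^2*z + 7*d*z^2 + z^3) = d + z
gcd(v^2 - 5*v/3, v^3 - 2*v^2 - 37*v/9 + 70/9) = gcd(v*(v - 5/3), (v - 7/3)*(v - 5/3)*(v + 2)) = v - 5/3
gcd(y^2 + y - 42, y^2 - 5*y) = 1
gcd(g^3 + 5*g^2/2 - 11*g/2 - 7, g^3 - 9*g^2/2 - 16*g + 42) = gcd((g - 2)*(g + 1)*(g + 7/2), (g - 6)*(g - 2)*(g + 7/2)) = g^2 + 3*g/2 - 7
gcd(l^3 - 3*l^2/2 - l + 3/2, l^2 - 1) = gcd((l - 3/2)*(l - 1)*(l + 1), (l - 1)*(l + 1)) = l^2 - 1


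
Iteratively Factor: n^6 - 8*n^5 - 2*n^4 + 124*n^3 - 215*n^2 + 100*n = (n - 1)*(n^5 - 7*n^4 - 9*n^3 + 115*n^2 - 100*n) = (n - 1)*(n + 4)*(n^4 - 11*n^3 + 35*n^2 - 25*n) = (n - 5)*(n - 1)*(n + 4)*(n^3 - 6*n^2 + 5*n) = n*(n - 5)*(n - 1)*(n + 4)*(n^2 - 6*n + 5) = n*(n - 5)^2*(n - 1)*(n + 4)*(n - 1)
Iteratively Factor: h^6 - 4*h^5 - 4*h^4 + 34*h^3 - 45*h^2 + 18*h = (h - 2)*(h^5 - 2*h^4 - 8*h^3 + 18*h^2 - 9*h) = (h - 2)*(h - 1)*(h^4 - h^3 - 9*h^2 + 9*h) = (h - 2)*(h - 1)*(h + 3)*(h^3 - 4*h^2 + 3*h) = (h - 3)*(h - 2)*(h - 1)*(h + 3)*(h^2 - h) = h*(h - 3)*(h - 2)*(h - 1)*(h + 3)*(h - 1)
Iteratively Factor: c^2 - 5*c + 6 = (c - 2)*(c - 3)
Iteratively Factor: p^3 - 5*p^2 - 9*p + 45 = (p + 3)*(p^2 - 8*p + 15) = (p - 3)*(p + 3)*(p - 5)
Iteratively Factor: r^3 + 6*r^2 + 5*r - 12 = (r + 4)*(r^2 + 2*r - 3) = (r + 3)*(r + 4)*(r - 1)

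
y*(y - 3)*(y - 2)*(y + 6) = y^4 + y^3 - 24*y^2 + 36*y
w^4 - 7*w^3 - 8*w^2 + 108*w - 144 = (w - 6)*(w - 3)*(w - 2)*(w + 4)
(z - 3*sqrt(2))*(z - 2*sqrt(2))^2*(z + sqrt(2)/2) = z^4 - 13*sqrt(2)*z^3/2 + 25*z^2 - 8*sqrt(2)*z - 24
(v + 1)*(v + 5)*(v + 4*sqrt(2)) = v^3 + 4*sqrt(2)*v^2 + 6*v^2 + 5*v + 24*sqrt(2)*v + 20*sqrt(2)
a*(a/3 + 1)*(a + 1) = a^3/3 + 4*a^2/3 + a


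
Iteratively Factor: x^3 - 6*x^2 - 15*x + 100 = (x - 5)*(x^2 - x - 20) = (x - 5)^2*(x + 4)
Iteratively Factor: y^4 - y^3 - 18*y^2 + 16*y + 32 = (y - 2)*(y^3 + y^2 - 16*y - 16) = (y - 2)*(y + 4)*(y^2 - 3*y - 4) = (y - 4)*(y - 2)*(y + 4)*(y + 1)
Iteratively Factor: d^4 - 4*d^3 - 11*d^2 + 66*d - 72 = (d - 3)*(d^3 - d^2 - 14*d + 24) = (d - 3)*(d - 2)*(d^2 + d - 12) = (d - 3)*(d - 2)*(d + 4)*(d - 3)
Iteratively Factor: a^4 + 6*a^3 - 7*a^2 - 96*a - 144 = (a + 4)*(a^3 + 2*a^2 - 15*a - 36) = (a + 3)*(a + 4)*(a^2 - a - 12) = (a + 3)^2*(a + 4)*(a - 4)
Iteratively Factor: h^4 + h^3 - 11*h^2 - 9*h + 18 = (h + 3)*(h^3 - 2*h^2 - 5*h + 6) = (h + 2)*(h + 3)*(h^2 - 4*h + 3) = (h - 3)*(h + 2)*(h + 3)*(h - 1)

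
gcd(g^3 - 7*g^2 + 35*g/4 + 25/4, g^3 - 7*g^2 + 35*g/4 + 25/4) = g^3 - 7*g^2 + 35*g/4 + 25/4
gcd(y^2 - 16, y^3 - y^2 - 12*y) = y - 4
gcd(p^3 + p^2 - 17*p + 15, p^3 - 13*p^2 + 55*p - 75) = p - 3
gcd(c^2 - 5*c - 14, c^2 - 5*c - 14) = c^2 - 5*c - 14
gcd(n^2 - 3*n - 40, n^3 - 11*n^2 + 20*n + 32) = n - 8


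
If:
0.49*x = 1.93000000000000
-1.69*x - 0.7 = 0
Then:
No Solution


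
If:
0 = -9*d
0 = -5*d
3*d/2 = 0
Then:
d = 0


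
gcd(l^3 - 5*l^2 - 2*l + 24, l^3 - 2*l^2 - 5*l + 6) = l^2 - l - 6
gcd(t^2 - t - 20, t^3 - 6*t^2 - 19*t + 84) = t + 4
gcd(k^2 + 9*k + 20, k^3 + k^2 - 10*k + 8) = k + 4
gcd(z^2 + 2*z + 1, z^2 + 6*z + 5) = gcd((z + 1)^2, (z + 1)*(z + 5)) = z + 1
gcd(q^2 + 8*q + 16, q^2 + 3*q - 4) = q + 4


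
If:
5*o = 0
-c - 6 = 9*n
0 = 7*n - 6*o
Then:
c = -6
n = 0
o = 0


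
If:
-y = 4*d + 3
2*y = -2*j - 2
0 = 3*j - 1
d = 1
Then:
No Solution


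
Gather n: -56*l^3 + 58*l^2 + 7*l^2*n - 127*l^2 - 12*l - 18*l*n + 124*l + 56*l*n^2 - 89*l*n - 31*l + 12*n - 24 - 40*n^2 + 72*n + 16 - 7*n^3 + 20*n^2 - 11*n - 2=-56*l^3 - 69*l^2 + 81*l - 7*n^3 + n^2*(56*l - 20) + n*(7*l^2 - 107*l + 73) - 10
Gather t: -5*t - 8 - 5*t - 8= -10*t - 16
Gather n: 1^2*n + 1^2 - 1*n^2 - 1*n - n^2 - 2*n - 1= -2*n^2 - 2*n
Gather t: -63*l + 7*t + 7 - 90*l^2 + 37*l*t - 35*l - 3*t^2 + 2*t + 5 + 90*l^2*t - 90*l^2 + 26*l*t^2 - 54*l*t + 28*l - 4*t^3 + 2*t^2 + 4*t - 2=-180*l^2 - 70*l - 4*t^3 + t^2*(26*l - 1) + t*(90*l^2 - 17*l + 13) + 10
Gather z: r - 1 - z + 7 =r - z + 6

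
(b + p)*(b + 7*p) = b^2 + 8*b*p + 7*p^2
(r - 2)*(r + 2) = r^2 - 4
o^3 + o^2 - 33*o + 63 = (o - 3)^2*(o + 7)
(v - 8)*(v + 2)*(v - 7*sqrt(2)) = v^3 - 7*sqrt(2)*v^2 - 6*v^2 - 16*v + 42*sqrt(2)*v + 112*sqrt(2)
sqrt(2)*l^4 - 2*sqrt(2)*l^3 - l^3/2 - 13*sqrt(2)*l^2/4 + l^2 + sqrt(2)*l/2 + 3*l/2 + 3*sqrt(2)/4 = (l - 3)*(l + 1)*(l - sqrt(2)/2)*(sqrt(2)*l + 1/2)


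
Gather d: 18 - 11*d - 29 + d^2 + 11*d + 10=d^2 - 1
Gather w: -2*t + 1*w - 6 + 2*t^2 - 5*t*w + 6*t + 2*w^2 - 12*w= 2*t^2 + 4*t + 2*w^2 + w*(-5*t - 11) - 6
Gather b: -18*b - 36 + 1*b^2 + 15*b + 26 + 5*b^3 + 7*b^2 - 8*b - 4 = 5*b^3 + 8*b^2 - 11*b - 14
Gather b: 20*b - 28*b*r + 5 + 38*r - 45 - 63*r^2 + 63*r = b*(20 - 28*r) - 63*r^2 + 101*r - 40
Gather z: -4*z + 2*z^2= 2*z^2 - 4*z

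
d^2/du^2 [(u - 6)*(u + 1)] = 2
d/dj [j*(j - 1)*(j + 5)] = 3*j^2 + 8*j - 5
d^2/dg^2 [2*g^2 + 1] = 4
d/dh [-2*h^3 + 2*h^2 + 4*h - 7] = -6*h^2 + 4*h + 4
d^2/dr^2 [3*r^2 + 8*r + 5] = 6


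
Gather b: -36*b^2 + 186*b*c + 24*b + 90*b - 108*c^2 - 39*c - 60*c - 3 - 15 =-36*b^2 + b*(186*c + 114) - 108*c^2 - 99*c - 18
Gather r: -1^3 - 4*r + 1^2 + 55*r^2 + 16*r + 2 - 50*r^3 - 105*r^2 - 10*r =-50*r^3 - 50*r^2 + 2*r + 2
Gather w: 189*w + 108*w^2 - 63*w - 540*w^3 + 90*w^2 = -540*w^3 + 198*w^2 + 126*w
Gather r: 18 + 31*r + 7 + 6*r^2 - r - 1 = 6*r^2 + 30*r + 24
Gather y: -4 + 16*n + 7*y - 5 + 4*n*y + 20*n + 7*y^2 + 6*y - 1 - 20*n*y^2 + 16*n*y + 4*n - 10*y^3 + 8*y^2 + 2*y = 40*n - 10*y^3 + y^2*(15 - 20*n) + y*(20*n + 15) - 10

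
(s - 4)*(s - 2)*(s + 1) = s^3 - 5*s^2 + 2*s + 8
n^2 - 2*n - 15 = (n - 5)*(n + 3)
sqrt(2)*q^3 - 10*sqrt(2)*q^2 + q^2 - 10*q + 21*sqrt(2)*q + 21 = (q - 7)*(q - 3)*(sqrt(2)*q + 1)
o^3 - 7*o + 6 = (o - 2)*(o - 1)*(o + 3)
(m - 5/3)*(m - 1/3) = m^2 - 2*m + 5/9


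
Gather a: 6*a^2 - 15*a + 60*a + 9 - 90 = 6*a^2 + 45*a - 81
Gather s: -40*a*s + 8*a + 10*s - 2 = 8*a + s*(10 - 40*a) - 2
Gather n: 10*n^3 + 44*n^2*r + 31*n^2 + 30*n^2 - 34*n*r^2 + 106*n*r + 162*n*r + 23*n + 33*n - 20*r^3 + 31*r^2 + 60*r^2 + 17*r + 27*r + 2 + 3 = 10*n^3 + n^2*(44*r + 61) + n*(-34*r^2 + 268*r + 56) - 20*r^3 + 91*r^2 + 44*r + 5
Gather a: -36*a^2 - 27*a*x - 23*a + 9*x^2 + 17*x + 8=-36*a^2 + a*(-27*x - 23) + 9*x^2 + 17*x + 8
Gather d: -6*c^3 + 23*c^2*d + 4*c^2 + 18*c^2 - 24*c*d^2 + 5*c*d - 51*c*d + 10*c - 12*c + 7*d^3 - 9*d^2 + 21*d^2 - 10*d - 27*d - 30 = -6*c^3 + 22*c^2 - 2*c + 7*d^3 + d^2*(12 - 24*c) + d*(23*c^2 - 46*c - 37) - 30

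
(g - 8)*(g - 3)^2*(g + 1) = g^4 - 13*g^3 + 43*g^2 - 15*g - 72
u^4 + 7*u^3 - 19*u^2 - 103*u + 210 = (u - 3)*(u - 2)*(u + 5)*(u + 7)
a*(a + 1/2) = a^2 + a/2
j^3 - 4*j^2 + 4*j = j*(j - 2)^2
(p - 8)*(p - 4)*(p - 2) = p^3 - 14*p^2 + 56*p - 64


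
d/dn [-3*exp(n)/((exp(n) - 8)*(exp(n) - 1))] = 3*(exp(2*n) - 8)*exp(n)/(exp(4*n) - 18*exp(3*n) + 97*exp(2*n) - 144*exp(n) + 64)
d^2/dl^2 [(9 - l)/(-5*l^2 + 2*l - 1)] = 2*((47 - 15*l)*(5*l^2 - 2*l + 1) + 4*(l - 9)*(5*l - 1)^2)/(5*l^2 - 2*l + 1)^3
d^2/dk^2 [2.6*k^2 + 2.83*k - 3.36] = 5.20000000000000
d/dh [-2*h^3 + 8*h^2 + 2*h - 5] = -6*h^2 + 16*h + 2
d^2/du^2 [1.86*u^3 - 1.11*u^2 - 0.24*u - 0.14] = 11.16*u - 2.22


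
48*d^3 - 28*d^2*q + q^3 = (-4*d + q)*(-2*d + q)*(6*d + q)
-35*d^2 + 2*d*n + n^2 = (-5*d + n)*(7*d + n)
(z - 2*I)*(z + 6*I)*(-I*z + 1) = -I*z^3 + 5*z^2 - 8*I*z + 12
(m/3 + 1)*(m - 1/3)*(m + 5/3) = m^3/3 + 13*m^2/9 + 31*m/27 - 5/9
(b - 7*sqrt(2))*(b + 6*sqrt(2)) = b^2 - sqrt(2)*b - 84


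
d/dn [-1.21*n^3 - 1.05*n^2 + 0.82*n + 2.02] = -3.63*n^2 - 2.1*n + 0.82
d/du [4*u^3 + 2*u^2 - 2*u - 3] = 12*u^2 + 4*u - 2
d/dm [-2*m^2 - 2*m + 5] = -4*m - 2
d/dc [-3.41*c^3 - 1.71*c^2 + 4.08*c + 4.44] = -10.23*c^2 - 3.42*c + 4.08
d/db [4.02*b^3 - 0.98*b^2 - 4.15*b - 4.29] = 12.06*b^2 - 1.96*b - 4.15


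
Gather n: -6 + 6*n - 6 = 6*n - 12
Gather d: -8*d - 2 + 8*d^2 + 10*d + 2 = 8*d^2 + 2*d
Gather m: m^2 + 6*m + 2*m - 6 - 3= m^2 + 8*m - 9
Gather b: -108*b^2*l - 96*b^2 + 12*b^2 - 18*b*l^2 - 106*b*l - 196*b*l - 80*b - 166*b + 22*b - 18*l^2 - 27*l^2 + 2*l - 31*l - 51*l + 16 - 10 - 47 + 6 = b^2*(-108*l - 84) + b*(-18*l^2 - 302*l - 224) - 45*l^2 - 80*l - 35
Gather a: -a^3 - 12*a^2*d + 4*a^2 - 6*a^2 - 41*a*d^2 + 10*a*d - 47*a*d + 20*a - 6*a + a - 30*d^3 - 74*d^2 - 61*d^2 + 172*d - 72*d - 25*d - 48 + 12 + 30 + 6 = -a^3 + a^2*(-12*d - 2) + a*(-41*d^2 - 37*d + 15) - 30*d^3 - 135*d^2 + 75*d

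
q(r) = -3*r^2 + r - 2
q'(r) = 1 - 6*r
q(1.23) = -5.31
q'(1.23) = -6.38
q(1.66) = -8.61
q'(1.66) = -8.96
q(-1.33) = -8.64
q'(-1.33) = 8.98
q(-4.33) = -62.58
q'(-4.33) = 26.98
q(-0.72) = -4.28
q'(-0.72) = 5.32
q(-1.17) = -7.28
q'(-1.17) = 8.02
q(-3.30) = -37.97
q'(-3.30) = 20.80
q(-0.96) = -5.72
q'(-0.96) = 6.76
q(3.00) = -26.00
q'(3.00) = -17.00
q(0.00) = -2.00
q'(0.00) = 1.00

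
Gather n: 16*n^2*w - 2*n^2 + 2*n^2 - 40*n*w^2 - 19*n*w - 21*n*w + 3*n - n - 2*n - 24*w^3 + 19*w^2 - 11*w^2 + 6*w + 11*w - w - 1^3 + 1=16*n^2*w + n*(-40*w^2 - 40*w) - 24*w^3 + 8*w^2 + 16*w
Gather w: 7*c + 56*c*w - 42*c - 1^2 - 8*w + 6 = -35*c + w*(56*c - 8) + 5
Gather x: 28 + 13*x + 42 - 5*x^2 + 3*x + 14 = -5*x^2 + 16*x + 84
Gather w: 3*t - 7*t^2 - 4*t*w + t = -7*t^2 - 4*t*w + 4*t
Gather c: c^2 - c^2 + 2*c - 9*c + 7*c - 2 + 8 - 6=0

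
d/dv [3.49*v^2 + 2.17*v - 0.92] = 6.98*v + 2.17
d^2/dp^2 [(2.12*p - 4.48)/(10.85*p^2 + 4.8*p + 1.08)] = ((76.864 - 138.012*p)*(10.85*p^2 + 4.8*p + 1.08) + (2.12*p - 4.48)*(21.7*p + 4.8)*(43.4*p + 9.6))/(10.85*p^2 + 4.8*p + 1.08)^3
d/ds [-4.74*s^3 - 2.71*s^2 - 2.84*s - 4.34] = -14.22*s^2 - 5.42*s - 2.84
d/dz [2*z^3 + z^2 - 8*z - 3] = 6*z^2 + 2*z - 8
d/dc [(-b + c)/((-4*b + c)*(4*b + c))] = (-16*b^2 + 2*b*c - c^2)/(256*b^4 - 32*b^2*c^2 + c^4)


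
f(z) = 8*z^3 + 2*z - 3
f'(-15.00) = 5402.00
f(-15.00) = -27033.00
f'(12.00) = 3458.00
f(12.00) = 13845.00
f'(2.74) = 182.18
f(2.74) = 167.05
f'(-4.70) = 532.16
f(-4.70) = -842.98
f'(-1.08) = 29.99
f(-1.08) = -15.24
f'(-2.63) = 168.01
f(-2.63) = -153.79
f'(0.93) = 22.76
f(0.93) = 5.29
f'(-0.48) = 7.53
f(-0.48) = -4.84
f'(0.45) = 6.86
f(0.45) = -1.37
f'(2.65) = 170.54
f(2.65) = 151.18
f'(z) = 24*z^2 + 2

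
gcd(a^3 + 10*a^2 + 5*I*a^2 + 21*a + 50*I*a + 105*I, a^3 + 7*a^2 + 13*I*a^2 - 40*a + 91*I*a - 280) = a^2 + a*(7 + 5*I) + 35*I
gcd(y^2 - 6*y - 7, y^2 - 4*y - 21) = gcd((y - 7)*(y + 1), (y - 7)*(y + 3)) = y - 7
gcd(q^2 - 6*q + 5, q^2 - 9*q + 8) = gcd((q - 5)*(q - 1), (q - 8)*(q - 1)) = q - 1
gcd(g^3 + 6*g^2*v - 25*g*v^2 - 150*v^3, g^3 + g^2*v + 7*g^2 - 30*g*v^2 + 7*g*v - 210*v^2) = -g^2 - g*v + 30*v^2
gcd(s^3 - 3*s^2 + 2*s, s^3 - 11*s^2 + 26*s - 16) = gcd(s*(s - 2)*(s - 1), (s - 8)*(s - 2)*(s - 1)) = s^2 - 3*s + 2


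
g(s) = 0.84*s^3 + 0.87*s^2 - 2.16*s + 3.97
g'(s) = 2.52*s^2 + 1.74*s - 2.16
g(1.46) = 5.29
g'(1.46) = 5.75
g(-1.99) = 5.09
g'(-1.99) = 4.36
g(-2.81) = -1.73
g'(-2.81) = 12.85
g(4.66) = 97.80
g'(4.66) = 60.67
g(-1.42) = 6.39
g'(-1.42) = 0.45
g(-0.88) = 5.97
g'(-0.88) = -1.74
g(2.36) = 14.76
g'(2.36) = 15.98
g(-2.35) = 2.95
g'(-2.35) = 7.67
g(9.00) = 667.36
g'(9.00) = 217.62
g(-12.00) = -1296.35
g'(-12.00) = 339.84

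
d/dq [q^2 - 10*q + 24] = 2*q - 10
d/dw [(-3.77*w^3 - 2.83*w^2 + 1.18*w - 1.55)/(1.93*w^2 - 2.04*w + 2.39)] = (-7.2761*w^4 + 15.3816*w^3 - 23.5351*w^2 - 7.5444*w - 0.341800000000001)/(3.7249*w^4 - 7.8744*w^3 + 13.387*w^2 - 9.7512*w + 5.7121)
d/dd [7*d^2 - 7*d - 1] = 14*d - 7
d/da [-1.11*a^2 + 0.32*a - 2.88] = 0.32 - 2.22*a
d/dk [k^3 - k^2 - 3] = k*(3*k - 2)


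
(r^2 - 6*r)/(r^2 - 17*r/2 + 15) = 2*r/(2*r - 5)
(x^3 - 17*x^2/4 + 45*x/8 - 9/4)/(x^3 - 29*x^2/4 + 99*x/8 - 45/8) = (x - 2)/(x - 5)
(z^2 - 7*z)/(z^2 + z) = (z - 7)/(z + 1)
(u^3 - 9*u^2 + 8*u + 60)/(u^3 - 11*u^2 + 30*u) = (u + 2)/u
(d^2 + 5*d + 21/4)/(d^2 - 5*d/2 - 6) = (d + 7/2)/(d - 4)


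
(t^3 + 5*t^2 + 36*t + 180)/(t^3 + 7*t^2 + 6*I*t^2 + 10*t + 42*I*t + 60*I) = (t - 6*I)/(t + 2)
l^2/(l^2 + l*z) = l/(l + z)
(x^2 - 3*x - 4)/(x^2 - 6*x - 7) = (x - 4)/(x - 7)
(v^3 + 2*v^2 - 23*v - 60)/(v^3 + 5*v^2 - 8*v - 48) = (v^2 - 2*v - 15)/(v^2 + v - 12)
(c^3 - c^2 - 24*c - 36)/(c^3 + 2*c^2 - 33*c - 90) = (c + 2)/(c + 5)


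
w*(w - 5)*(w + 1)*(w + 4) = w^4 - 21*w^2 - 20*w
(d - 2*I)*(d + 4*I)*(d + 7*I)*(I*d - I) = I*d^4 - 9*d^3 - I*d^3 + 9*d^2 - 6*I*d^2 - 56*d + 6*I*d + 56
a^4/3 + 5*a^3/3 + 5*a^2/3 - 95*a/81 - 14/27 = (a/3 + 1)*(a - 2/3)*(a + 1/3)*(a + 7/3)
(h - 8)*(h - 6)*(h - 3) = h^3 - 17*h^2 + 90*h - 144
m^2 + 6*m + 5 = (m + 1)*(m + 5)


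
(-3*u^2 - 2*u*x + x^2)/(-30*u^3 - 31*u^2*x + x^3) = (-3*u + x)/(-30*u^2 - u*x + x^2)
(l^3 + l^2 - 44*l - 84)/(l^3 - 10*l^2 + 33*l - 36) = (l^3 + l^2 - 44*l - 84)/(l^3 - 10*l^2 + 33*l - 36)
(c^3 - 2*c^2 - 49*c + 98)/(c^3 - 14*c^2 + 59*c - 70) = (c + 7)/(c - 5)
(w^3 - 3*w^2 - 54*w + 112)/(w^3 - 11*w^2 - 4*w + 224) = (w^2 + 5*w - 14)/(w^2 - 3*w - 28)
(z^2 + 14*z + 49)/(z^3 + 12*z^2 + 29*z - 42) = (z + 7)/(z^2 + 5*z - 6)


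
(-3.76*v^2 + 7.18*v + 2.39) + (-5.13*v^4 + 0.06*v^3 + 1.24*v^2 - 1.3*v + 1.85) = -5.13*v^4 + 0.06*v^3 - 2.52*v^2 + 5.88*v + 4.24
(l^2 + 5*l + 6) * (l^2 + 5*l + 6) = l^4 + 10*l^3 + 37*l^2 + 60*l + 36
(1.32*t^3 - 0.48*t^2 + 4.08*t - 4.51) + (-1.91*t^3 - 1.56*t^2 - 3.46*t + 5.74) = -0.59*t^3 - 2.04*t^2 + 0.62*t + 1.23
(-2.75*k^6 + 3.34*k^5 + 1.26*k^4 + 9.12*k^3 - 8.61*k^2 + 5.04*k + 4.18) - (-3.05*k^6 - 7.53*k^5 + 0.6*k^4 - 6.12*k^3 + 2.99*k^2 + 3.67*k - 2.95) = 0.3*k^6 + 10.87*k^5 + 0.66*k^4 + 15.24*k^3 - 11.6*k^2 + 1.37*k + 7.13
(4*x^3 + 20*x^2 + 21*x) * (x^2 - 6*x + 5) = 4*x^5 - 4*x^4 - 79*x^3 - 26*x^2 + 105*x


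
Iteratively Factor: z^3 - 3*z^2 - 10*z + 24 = (z + 3)*(z^2 - 6*z + 8) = (z - 4)*(z + 3)*(z - 2)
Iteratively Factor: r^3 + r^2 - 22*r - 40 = (r + 4)*(r^2 - 3*r - 10) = (r + 2)*(r + 4)*(r - 5)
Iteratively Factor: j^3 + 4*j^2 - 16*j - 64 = (j + 4)*(j^2 - 16) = (j + 4)^2*(j - 4)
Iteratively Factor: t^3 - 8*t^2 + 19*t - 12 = (t - 3)*(t^2 - 5*t + 4) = (t - 4)*(t - 3)*(t - 1)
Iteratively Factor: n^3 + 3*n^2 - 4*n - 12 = (n + 2)*(n^2 + n - 6) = (n - 2)*(n + 2)*(n + 3)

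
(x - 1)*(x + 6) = x^2 + 5*x - 6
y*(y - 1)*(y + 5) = y^3 + 4*y^2 - 5*y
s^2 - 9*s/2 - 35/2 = (s - 7)*(s + 5/2)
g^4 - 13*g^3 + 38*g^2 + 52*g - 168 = (g - 7)*(g - 6)*(g - 2)*(g + 2)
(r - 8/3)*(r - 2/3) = r^2 - 10*r/3 + 16/9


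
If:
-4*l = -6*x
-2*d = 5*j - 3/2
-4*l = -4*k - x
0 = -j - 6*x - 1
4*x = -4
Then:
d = -47/4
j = 5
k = -5/4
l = -3/2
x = -1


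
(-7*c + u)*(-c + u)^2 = -7*c^3 + 15*c^2*u - 9*c*u^2 + u^3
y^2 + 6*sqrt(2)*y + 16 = (y + 2*sqrt(2))*(y + 4*sqrt(2))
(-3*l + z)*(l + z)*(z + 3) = -3*l^2*z - 9*l^2 - 2*l*z^2 - 6*l*z + z^3 + 3*z^2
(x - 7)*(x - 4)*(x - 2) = x^3 - 13*x^2 + 50*x - 56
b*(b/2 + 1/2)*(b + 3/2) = b^3/2 + 5*b^2/4 + 3*b/4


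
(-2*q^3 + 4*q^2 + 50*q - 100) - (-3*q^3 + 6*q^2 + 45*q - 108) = q^3 - 2*q^2 + 5*q + 8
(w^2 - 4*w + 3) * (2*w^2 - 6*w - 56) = 2*w^4 - 14*w^3 - 26*w^2 + 206*w - 168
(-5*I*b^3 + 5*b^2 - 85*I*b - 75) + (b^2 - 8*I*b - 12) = -5*I*b^3 + 6*b^2 - 93*I*b - 87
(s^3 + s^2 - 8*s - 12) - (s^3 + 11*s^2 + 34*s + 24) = -10*s^2 - 42*s - 36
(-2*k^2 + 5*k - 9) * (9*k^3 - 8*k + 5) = -18*k^5 + 45*k^4 - 65*k^3 - 50*k^2 + 97*k - 45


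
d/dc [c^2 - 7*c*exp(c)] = -7*c*exp(c) + 2*c - 7*exp(c)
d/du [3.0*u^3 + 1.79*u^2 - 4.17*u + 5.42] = 9.0*u^2 + 3.58*u - 4.17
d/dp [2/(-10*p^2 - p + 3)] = 2*(20*p + 1)/(10*p^2 + p - 3)^2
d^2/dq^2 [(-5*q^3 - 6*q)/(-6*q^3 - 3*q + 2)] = 6*(126*q^5 + 120*q^4 - 21*q^3 + 114*q^2 + 20*q + 12)/(216*q^9 + 324*q^7 - 216*q^6 + 162*q^5 - 216*q^4 + 99*q^3 - 54*q^2 + 36*q - 8)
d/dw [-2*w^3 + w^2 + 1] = 2*w*(1 - 3*w)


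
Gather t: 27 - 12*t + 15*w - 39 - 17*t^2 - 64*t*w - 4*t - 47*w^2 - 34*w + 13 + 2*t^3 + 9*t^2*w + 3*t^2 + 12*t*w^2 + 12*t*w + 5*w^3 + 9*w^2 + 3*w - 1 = 2*t^3 + t^2*(9*w - 14) + t*(12*w^2 - 52*w - 16) + 5*w^3 - 38*w^2 - 16*w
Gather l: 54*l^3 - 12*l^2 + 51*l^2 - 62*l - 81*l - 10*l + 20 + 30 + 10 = 54*l^3 + 39*l^2 - 153*l + 60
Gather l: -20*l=-20*l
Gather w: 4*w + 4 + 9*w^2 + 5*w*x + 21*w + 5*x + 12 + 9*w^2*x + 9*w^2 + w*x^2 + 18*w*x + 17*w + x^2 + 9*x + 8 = w^2*(9*x + 18) + w*(x^2 + 23*x + 42) + x^2 + 14*x + 24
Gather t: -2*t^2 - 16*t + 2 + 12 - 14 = -2*t^2 - 16*t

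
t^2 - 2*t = t*(t - 2)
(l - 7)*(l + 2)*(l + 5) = l^3 - 39*l - 70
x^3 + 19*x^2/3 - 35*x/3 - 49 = (x - 3)*(x + 7/3)*(x + 7)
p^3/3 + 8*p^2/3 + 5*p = p*(p/3 + 1)*(p + 5)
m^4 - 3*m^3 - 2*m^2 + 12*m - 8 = (m - 2)^2*(m - 1)*(m + 2)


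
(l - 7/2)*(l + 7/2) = l^2 - 49/4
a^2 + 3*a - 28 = (a - 4)*(a + 7)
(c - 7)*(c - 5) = c^2 - 12*c + 35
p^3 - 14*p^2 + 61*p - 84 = (p - 7)*(p - 4)*(p - 3)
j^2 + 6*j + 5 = (j + 1)*(j + 5)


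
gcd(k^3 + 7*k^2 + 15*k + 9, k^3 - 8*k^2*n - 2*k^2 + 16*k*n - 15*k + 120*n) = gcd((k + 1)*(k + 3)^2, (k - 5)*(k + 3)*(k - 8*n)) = k + 3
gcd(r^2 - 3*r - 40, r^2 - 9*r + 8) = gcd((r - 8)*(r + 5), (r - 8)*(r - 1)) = r - 8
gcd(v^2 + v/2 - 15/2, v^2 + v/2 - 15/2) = v^2 + v/2 - 15/2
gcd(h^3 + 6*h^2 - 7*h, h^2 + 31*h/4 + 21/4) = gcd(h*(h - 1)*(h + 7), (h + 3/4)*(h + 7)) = h + 7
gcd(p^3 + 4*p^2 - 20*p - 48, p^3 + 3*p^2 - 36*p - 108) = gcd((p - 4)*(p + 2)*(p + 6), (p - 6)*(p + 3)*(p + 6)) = p + 6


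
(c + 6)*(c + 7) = c^2 + 13*c + 42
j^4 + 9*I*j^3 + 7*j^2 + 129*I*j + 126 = (j - 3*I)*(j - I)*(j + 6*I)*(j + 7*I)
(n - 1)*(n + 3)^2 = n^3 + 5*n^2 + 3*n - 9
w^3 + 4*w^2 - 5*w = w*(w - 1)*(w + 5)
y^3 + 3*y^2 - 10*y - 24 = (y - 3)*(y + 2)*(y + 4)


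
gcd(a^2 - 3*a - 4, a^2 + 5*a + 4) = a + 1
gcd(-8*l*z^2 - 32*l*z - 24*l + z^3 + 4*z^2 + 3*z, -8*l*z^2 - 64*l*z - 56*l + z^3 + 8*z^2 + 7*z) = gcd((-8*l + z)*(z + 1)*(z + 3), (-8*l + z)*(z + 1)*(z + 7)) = -8*l*z - 8*l + z^2 + z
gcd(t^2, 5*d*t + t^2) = t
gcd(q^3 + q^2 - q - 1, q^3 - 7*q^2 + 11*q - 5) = q - 1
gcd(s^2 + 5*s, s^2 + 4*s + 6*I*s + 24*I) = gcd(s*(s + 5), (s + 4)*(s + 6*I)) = 1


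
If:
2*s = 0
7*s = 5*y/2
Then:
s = 0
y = 0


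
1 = 1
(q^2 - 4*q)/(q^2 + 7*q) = (q - 4)/(q + 7)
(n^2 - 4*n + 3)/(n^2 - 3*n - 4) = (-n^2 + 4*n - 3)/(-n^2 + 3*n + 4)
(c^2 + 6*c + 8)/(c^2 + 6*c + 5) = (c^2 + 6*c + 8)/(c^2 + 6*c + 5)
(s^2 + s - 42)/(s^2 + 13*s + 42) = (s - 6)/(s + 6)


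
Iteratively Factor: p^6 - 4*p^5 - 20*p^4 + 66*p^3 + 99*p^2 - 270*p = (p + 3)*(p^5 - 7*p^4 + p^3 + 63*p^2 - 90*p) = (p - 5)*(p + 3)*(p^4 - 2*p^3 - 9*p^2 + 18*p) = (p - 5)*(p - 3)*(p + 3)*(p^3 + p^2 - 6*p) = p*(p - 5)*(p - 3)*(p + 3)*(p^2 + p - 6) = p*(p - 5)*(p - 3)*(p - 2)*(p + 3)*(p + 3)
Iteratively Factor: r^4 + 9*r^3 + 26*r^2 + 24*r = (r + 2)*(r^3 + 7*r^2 + 12*r) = (r + 2)*(r + 3)*(r^2 + 4*r) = (r + 2)*(r + 3)*(r + 4)*(r)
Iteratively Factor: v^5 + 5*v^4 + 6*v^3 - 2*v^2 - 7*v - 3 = (v + 1)*(v^4 + 4*v^3 + 2*v^2 - 4*v - 3) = (v + 1)^2*(v^3 + 3*v^2 - v - 3) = (v + 1)^2*(v + 3)*(v^2 - 1) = (v - 1)*(v + 1)^2*(v + 3)*(v + 1)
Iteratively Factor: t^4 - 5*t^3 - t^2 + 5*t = (t + 1)*(t^3 - 6*t^2 + 5*t) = (t - 5)*(t + 1)*(t^2 - t) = (t - 5)*(t - 1)*(t + 1)*(t)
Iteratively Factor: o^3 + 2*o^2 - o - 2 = (o + 2)*(o^2 - 1) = (o - 1)*(o + 2)*(o + 1)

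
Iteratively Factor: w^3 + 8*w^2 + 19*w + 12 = (w + 1)*(w^2 + 7*w + 12) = (w + 1)*(w + 4)*(w + 3)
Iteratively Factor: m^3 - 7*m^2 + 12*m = (m - 3)*(m^2 - 4*m) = (m - 4)*(m - 3)*(m)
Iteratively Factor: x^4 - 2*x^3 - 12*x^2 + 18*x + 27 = (x - 3)*(x^3 + x^2 - 9*x - 9) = (x - 3)*(x + 3)*(x^2 - 2*x - 3) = (x - 3)^2*(x + 3)*(x + 1)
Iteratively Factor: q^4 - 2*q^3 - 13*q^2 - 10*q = (q - 5)*(q^3 + 3*q^2 + 2*q) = (q - 5)*(q + 1)*(q^2 + 2*q) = q*(q - 5)*(q + 1)*(q + 2)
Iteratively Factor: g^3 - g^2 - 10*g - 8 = (g - 4)*(g^2 + 3*g + 2) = (g - 4)*(g + 2)*(g + 1)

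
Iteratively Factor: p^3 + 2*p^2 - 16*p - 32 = (p + 2)*(p^2 - 16) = (p - 4)*(p + 2)*(p + 4)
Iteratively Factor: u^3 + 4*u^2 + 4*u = (u + 2)*(u^2 + 2*u) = (u + 2)^2*(u)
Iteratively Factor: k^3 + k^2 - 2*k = (k - 1)*(k^2 + 2*k) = (k - 1)*(k + 2)*(k)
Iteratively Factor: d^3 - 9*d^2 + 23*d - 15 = (d - 3)*(d^2 - 6*d + 5) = (d - 3)*(d - 1)*(d - 5)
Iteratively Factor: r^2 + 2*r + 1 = (r + 1)*(r + 1)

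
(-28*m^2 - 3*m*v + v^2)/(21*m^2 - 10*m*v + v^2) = (4*m + v)/(-3*m + v)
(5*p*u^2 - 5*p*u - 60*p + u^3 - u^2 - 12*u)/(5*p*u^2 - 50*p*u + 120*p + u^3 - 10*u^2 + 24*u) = (u + 3)/(u - 6)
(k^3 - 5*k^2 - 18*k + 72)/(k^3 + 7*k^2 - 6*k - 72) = (k - 6)/(k + 6)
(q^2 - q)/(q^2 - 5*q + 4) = q/(q - 4)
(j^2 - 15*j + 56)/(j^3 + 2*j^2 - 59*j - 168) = (j - 7)/(j^2 + 10*j + 21)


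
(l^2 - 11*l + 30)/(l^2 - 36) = (l - 5)/(l + 6)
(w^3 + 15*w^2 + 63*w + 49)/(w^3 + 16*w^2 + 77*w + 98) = (w + 1)/(w + 2)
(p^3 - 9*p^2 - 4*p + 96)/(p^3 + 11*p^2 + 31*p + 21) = (p^2 - 12*p + 32)/(p^2 + 8*p + 7)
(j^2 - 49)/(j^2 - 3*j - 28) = (j + 7)/(j + 4)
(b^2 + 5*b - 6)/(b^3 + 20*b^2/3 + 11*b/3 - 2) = 3*(b - 1)/(3*b^2 + 2*b - 1)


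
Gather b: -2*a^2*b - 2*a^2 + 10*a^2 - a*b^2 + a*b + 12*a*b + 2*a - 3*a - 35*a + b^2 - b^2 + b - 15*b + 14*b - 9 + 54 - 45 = 8*a^2 - a*b^2 - 36*a + b*(-2*a^2 + 13*a)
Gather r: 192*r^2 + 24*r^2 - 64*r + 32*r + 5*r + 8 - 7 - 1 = 216*r^2 - 27*r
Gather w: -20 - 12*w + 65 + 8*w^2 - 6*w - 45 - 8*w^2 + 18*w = 0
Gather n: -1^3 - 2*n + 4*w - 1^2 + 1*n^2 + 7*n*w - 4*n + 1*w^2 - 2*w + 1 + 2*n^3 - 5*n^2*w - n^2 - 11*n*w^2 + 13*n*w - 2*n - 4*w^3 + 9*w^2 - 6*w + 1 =2*n^3 - 5*n^2*w + n*(-11*w^2 + 20*w - 8) - 4*w^3 + 10*w^2 - 4*w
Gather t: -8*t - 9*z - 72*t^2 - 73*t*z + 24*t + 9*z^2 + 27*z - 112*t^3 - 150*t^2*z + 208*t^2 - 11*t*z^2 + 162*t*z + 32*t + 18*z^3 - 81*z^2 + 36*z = -112*t^3 + t^2*(136 - 150*z) + t*(-11*z^2 + 89*z + 48) + 18*z^3 - 72*z^2 + 54*z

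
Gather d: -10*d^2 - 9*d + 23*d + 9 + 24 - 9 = -10*d^2 + 14*d + 24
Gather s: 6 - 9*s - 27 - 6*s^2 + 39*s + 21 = -6*s^2 + 30*s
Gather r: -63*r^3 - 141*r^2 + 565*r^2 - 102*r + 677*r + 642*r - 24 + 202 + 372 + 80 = -63*r^3 + 424*r^2 + 1217*r + 630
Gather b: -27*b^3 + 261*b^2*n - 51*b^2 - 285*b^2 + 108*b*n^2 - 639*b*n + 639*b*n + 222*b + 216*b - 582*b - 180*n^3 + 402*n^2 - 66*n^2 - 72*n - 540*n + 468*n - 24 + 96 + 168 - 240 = -27*b^3 + b^2*(261*n - 336) + b*(108*n^2 - 144) - 180*n^3 + 336*n^2 - 144*n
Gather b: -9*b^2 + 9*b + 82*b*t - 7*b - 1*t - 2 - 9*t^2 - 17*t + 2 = -9*b^2 + b*(82*t + 2) - 9*t^2 - 18*t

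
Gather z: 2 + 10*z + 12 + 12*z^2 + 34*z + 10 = 12*z^2 + 44*z + 24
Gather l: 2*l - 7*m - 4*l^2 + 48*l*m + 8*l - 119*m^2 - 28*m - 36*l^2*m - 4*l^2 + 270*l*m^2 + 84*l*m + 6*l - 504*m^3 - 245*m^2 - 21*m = l^2*(-36*m - 8) + l*(270*m^2 + 132*m + 16) - 504*m^3 - 364*m^2 - 56*m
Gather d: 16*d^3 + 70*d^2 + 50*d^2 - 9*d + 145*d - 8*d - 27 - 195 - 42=16*d^3 + 120*d^2 + 128*d - 264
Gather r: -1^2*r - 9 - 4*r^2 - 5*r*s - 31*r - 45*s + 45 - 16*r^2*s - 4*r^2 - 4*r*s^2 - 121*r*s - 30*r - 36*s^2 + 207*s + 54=r^2*(-16*s - 8) + r*(-4*s^2 - 126*s - 62) - 36*s^2 + 162*s + 90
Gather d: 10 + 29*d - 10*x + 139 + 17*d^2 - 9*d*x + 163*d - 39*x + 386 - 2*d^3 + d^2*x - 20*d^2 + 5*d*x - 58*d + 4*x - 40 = -2*d^3 + d^2*(x - 3) + d*(134 - 4*x) - 45*x + 495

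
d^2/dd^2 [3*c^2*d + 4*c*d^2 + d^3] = 8*c + 6*d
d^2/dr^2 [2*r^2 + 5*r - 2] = 4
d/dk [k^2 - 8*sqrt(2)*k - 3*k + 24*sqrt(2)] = 2*k - 8*sqrt(2) - 3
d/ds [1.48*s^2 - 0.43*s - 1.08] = 2.96*s - 0.43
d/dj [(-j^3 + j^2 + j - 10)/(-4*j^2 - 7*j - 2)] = (4*j^4 + 14*j^3 + 3*j^2 - 84*j - 72)/(16*j^4 + 56*j^3 + 65*j^2 + 28*j + 4)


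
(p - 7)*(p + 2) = p^2 - 5*p - 14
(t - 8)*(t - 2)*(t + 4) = t^3 - 6*t^2 - 24*t + 64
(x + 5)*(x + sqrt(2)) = x^2 + sqrt(2)*x + 5*x + 5*sqrt(2)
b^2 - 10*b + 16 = (b - 8)*(b - 2)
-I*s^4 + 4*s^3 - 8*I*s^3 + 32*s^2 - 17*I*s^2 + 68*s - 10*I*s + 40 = (s + 2)*(s + 5)*(s + 4*I)*(-I*s - I)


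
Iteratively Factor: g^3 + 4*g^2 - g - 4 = (g + 4)*(g^2 - 1) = (g - 1)*(g + 4)*(g + 1)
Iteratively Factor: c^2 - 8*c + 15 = (c - 5)*(c - 3)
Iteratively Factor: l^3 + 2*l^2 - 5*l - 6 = (l - 2)*(l^2 + 4*l + 3) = (l - 2)*(l + 3)*(l + 1)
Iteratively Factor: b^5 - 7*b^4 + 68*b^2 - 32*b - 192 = (b - 3)*(b^4 - 4*b^3 - 12*b^2 + 32*b + 64) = (b - 4)*(b - 3)*(b^3 - 12*b - 16) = (b - 4)^2*(b - 3)*(b^2 + 4*b + 4) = (b - 4)^2*(b - 3)*(b + 2)*(b + 2)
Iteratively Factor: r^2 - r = (r)*(r - 1)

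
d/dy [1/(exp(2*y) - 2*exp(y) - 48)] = 2*(1 - exp(y))*exp(y)/(-exp(2*y) + 2*exp(y) + 48)^2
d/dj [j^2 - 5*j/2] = 2*j - 5/2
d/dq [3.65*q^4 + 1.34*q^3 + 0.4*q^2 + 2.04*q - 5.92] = 14.6*q^3 + 4.02*q^2 + 0.8*q + 2.04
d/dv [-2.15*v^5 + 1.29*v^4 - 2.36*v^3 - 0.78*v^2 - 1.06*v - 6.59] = -10.75*v^4 + 5.16*v^3 - 7.08*v^2 - 1.56*v - 1.06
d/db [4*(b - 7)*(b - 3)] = 8*b - 40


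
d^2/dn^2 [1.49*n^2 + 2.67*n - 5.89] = 2.98000000000000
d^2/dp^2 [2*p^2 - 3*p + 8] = 4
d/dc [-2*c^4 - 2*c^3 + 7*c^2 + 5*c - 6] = -8*c^3 - 6*c^2 + 14*c + 5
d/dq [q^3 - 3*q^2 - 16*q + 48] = 3*q^2 - 6*q - 16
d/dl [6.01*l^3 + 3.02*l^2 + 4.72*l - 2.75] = 18.03*l^2 + 6.04*l + 4.72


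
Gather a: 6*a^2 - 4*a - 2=6*a^2 - 4*a - 2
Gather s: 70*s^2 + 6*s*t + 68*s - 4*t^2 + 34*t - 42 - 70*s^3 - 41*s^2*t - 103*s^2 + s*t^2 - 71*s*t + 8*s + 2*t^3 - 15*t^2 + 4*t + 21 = -70*s^3 + s^2*(-41*t - 33) + s*(t^2 - 65*t + 76) + 2*t^3 - 19*t^2 + 38*t - 21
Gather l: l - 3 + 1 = l - 2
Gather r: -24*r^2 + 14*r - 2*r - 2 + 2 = -24*r^2 + 12*r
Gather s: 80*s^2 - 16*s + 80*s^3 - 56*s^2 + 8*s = 80*s^3 + 24*s^2 - 8*s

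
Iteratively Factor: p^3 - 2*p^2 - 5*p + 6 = (p + 2)*(p^2 - 4*p + 3) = (p - 3)*(p + 2)*(p - 1)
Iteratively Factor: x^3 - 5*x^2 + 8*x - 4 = (x - 2)*(x^2 - 3*x + 2) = (x - 2)^2*(x - 1)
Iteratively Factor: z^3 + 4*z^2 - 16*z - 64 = (z + 4)*(z^2 - 16) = (z + 4)^2*(z - 4)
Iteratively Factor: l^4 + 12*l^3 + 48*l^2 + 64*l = (l + 4)*(l^3 + 8*l^2 + 16*l) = (l + 4)^2*(l^2 + 4*l) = (l + 4)^3*(l)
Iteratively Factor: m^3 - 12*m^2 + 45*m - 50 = (m - 2)*(m^2 - 10*m + 25) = (m - 5)*(m - 2)*(m - 5)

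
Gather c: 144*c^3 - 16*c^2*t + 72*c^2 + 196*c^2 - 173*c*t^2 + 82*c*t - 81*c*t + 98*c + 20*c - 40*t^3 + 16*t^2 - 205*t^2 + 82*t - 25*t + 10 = 144*c^3 + c^2*(268 - 16*t) + c*(-173*t^2 + t + 118) - 40*t^3 - 189*t^2 + 57*t + 10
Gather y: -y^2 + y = -y^2 + y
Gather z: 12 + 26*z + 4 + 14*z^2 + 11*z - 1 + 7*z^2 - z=21*z^2 + 36*z + 15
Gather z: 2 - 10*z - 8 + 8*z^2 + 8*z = 8*z^2 - 2*z - 6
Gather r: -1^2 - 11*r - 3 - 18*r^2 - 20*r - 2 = -18*r^2 - 31*r - 6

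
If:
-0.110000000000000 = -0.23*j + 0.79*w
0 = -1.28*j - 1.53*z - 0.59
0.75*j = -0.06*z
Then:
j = 0.03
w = -0.13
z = -0.41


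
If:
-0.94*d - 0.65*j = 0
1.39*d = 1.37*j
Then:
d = 0.00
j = 0.00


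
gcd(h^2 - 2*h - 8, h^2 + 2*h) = h + 2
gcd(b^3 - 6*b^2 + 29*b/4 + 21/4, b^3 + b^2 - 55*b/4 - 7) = b^2 - 3*b - 7/4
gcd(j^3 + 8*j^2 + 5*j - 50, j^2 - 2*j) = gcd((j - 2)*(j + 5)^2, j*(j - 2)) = j - 2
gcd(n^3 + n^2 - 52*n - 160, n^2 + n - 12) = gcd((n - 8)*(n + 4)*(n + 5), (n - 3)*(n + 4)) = n + 4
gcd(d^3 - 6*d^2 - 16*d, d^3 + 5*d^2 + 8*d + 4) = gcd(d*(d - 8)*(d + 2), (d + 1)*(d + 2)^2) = d + 2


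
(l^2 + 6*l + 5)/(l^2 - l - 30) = (l + 1)/(l - 6)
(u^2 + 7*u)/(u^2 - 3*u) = (u + 7)/(u - 3)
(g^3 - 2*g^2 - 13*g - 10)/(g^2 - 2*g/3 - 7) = 3*(-g^3 + 2*g^2 + 13*g + 10)/(-3*g^2 + 2*g + 21)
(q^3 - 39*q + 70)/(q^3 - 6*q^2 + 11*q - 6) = (q^2 + 2*q - 35)/(q^2 - 4*q + 3)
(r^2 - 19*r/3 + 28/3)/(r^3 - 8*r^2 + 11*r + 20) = (r - 7/3)/(r^2 - 4*r - 5)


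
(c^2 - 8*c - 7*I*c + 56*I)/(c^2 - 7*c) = (c^2 - 8*c - 7*I*c + 56*I)/(c*(c - 7))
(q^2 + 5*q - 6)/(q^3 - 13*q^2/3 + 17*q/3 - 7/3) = 3*(q + 6)/(3*q^2 - 10*q + 7)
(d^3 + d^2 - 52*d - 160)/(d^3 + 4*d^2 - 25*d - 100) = (d - 8)/(d - 5)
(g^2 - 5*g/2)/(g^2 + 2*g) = (g - 5/2)/(g + 2)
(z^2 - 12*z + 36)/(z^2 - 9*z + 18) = (z - 6)/(z - 3)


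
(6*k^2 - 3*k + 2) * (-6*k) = -36*k^3 + 18*k^2 - 12*k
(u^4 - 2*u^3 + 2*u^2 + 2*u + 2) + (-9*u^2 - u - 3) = u^4 - 2*u^3 - 7*u^2 + u - 1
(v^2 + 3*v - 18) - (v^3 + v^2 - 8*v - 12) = -v^3 + 11*v - 6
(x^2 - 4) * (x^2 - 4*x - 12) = x^4 - 4*x^3 - 16*x^2 + 16*x + 48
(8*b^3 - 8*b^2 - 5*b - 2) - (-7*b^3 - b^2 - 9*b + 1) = 15*b^3 - 7*b^2 + 4*b - 3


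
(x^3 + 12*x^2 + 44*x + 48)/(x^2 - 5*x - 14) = (x^2 + 10*x + 24)/(x - 7)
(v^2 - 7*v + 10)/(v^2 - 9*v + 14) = (v - 5)/(v - 7)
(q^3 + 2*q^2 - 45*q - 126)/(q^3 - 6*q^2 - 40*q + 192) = (q^2 - 4*q - 21)/(q^2 - 12*q + 32)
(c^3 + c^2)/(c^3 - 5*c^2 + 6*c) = c*(c + 1)/(c^2 - 5*c + 6)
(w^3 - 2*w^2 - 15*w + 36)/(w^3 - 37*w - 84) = (w^2 - 6*w + 9)/(w^2 - 4*w - 21)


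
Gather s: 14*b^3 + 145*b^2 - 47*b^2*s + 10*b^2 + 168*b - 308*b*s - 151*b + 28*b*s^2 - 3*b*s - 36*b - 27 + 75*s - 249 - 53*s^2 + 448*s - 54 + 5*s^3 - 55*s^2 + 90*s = 14*b^3 + 155*b^2 - 19*b + 5*s^3 + s^2*(28*b - 108) + s*(-47*b^2 - 311*b + 613) - 330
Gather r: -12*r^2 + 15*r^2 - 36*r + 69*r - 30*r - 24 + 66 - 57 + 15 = 3*r^2 + 3*r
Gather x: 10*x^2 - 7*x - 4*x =10*x^2 - 11*x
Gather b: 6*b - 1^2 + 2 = 6*b + 1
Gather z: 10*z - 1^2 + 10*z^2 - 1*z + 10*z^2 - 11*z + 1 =20*z^2 - 2*z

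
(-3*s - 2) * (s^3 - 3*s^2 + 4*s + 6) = -3*s^4 + 7*s^3 - 6*s^2 - 26*s - 12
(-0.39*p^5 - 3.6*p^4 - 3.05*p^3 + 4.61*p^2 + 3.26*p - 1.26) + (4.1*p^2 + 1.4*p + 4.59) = -0.39*p^5 - 3.6*p^4 - 3.05*p^3 + 8.71*p^2 + 4.66*p + 3.33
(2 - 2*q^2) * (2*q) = -4*q^3 + 4*q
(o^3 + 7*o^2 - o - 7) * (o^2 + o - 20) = o^5 + 8*o^4 - 14*o^3 - 148*o^2 + 13*o + 140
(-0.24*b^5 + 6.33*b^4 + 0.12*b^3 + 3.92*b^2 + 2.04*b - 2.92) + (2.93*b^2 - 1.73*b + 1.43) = -0.24*b^5 + 6.33*b^4 + 0.12*b^3 + 6.85*b^2 + 0.31*b - 1.49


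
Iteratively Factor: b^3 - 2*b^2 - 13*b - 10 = (b + 2)*(b^2 - 4*b - 5) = (b - 5)*(b + 2)*(b + 1)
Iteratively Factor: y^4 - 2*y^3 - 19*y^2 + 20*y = (y - 1)*(y^3 - y^2 - 20*y) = (y - 1)*(y + 4)*(y^2 - 5*y) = (y - 5)*(y - 1)*(y + 4)*(y)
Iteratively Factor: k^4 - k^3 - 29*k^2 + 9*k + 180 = (k + 4)*(k^3 - 5*k^2 - 9*k + 45) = (k - 3)*(k + 4)*(k^2 - 2*k - 15) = (k - 5)*(k - 3)*(k + 4)*(k + 3)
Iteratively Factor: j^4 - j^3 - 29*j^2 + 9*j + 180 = (j - 3)*(j^3 + 2*j^2 - 23*j - 60) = (j - 3)*(j + 4)*(j^2 - 2*j - 15) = (j - 5)*(j - 3)*(j + 4)*(j + 3)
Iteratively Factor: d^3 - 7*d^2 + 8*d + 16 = (d - 4)*(d^2 - 3*d - 4) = (d - 4)*(d + 1)*(d - 4)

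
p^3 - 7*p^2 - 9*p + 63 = (p - 7)*(p - 3)*(p + 3)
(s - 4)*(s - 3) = s^2 - 7*s + 12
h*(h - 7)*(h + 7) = h^3 - 49*h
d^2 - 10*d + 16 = (d - 8)*(d - 2)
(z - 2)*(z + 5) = z^2 + 3*z - 10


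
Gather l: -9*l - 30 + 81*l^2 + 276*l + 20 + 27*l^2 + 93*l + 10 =108*l^2 + 360*l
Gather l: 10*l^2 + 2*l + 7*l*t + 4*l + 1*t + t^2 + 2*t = 10*l^2 + l*(7*t + 6) + t^2 + 3*t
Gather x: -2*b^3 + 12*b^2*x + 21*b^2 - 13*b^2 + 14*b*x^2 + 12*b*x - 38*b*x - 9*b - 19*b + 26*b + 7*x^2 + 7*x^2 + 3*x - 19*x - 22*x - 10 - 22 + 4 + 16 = -2*b^3 + 8*b^2 - 2*b + x^2*(14*b + 14) + x*(12*b^2 - 26*b - 38) - 12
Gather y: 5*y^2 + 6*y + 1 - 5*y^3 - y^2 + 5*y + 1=-5*y^3 + 4*y^2 + 11*y + 2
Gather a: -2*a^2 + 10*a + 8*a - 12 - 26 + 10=-2*a^2 + 18*a - 28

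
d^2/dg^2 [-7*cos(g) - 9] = 7*cos(g)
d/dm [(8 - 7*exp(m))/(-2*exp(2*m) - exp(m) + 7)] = (-(4*exp(m) + 1)*(7*exp(m) - 8) + 14*exp(2*m) + 7*exp(m) - 49)*exp(m)/(2*exp(2*m) + exp(m) - 7)^2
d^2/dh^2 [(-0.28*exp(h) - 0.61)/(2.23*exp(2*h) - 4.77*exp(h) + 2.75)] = (-1.392412*exp(4*h) - 15.112264*exp(3*h) + 29.768493*exp(2*h) - 2.58886899999999*exp(h) - 10.119175)*exp(h)/(11.089567*exp(6*h) - 71.162199*exp(5*h) + 193.243326*exp(4*h) - 284.043483*exp(3*h) + 238.30455*exp(2*h) - 108.219375*exp(h) + 20.796875)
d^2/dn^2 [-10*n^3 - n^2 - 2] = -60*n - 2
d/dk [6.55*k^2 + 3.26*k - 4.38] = 13.1*k + 3.26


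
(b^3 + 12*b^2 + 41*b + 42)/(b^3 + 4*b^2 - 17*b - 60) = (b^2 + 9*b + 14)/(b^2 + b - 20)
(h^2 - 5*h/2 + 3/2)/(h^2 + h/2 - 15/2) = (2*h^2 - 5*h + 3)/(2*h^2 + h - 15)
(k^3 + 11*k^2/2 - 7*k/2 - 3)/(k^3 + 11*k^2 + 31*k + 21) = (2*k^3 + 11*k^2 - 7*k - 6)/(2*(k^3 + 11*k^2 + 31*k + 21))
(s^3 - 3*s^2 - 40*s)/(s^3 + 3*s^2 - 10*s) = (s - 8)/(s - 2)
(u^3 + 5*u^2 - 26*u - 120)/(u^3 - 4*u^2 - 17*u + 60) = (u + 6)/(u - 3)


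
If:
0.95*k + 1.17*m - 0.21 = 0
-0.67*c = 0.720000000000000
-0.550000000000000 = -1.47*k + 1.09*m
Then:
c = -1.07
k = 0.32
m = -0.08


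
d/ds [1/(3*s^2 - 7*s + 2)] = (7 - 6*s)/(3*s^2 - 7*s + 2)^2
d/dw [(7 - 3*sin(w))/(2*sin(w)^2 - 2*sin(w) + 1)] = (6*sin(w)^2 - 28*sin(w) + 11)*cos(w)/(-2*sin(w) - cos(2*w) + 2)^2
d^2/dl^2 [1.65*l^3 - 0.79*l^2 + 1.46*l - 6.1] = 9.9*l - 1.58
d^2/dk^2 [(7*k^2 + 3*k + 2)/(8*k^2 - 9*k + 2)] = 8*(174*k^3 + 12*k^2 - 144*k + 53)/(512*k^6 - 1728*k^5 + 2328*k^4 - 1593*k^3 + 582*k^2 - 108*k + 8)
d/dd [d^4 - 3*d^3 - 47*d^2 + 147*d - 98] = 4*d^3 - 9*d^2 - 94*d + 147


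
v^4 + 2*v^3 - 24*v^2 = v^2*(v - 4)*(v + 6)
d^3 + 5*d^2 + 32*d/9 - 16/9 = (d - 1/3)*(d + 4/3)*(d + 4)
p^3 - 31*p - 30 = (p - 6)*(p + 1)*(p + 5)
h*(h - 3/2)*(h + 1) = h^3 - h^2/2 - 3*h/2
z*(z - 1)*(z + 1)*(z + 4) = z^4 + 4*z^3 - z^2 - 4*z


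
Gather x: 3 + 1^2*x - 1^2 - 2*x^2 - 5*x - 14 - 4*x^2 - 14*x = -6*x^2 - 18*x - 12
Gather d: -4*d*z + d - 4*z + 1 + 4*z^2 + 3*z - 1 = d*(1 - 4*z) + 4*z^2 - z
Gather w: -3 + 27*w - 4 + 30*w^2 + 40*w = 30*w^2 + 67*w - 7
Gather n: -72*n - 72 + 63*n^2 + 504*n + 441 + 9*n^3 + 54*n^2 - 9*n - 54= 9*n^3 + 117*n^2 + 423*n + 315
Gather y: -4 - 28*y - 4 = -28*y - 8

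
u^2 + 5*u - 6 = (u - 1)*(u + 6)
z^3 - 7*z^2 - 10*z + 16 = (z - 8)*(z - 1)*(z + 2)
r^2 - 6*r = r*(r - 6)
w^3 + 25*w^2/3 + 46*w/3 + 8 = (w + 1)*(w + 4/3)*(w + 6)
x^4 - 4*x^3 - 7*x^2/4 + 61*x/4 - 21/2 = (x - 7/2)*(x - 3/2)*(x - 1)*(x + 2)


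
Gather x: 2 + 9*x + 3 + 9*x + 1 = 18*x + 6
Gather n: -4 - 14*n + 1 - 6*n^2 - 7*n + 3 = -6*n^2 - 21*n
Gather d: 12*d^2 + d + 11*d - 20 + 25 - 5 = 12*d^2 + 12*d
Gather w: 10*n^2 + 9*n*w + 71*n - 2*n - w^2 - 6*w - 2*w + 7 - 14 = 10*n^2 + 69*n - w^2 + w*(9*n - 8) - 7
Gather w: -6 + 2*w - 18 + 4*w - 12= 6*w - 36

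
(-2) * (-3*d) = 6*d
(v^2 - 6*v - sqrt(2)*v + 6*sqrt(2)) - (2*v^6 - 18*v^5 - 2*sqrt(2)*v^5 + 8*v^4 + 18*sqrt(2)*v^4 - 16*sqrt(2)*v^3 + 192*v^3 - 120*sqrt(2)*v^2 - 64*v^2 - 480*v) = -2*v^6 + 2*sqrt(2)*v^5 + 18*v^5 - 18*sqrt(2)*v^4 - 8*v^4 - 192*v^3 + 16*sqrt(2)*v^3 + 65*v^2 + 120*sqrt(2)*v^2 - sqrt(2)*v + 474*v + 6*sqrt(2)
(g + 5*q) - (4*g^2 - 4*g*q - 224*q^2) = -4*g^2 + 4*g*q + g + 224*q^2 + 5*q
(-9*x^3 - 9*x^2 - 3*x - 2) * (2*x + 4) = -18*x^4 - 54*x^3 - 42*x^2 - 16*x - 8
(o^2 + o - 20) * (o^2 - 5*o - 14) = o^4 - 4*o^3 - 39*o^2 + 86*o + 280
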